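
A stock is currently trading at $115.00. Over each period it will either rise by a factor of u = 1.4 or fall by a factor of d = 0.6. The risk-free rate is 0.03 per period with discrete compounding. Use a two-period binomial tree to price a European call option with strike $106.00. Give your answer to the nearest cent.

Risk-neutral probability p = (1 + 0.03 − 0.6)/(1.4 − 0.6) = 0.4300/0.8000 = 0.5375
Terminal stock prices: S_uu = 225.4, S_ud = 96.6, S_dd = 41.4
Terminal payoffs (S − K): max(119.4, 0) = 119.4, max(-9.4, 0) = 0, max(-64.6, 0) = 0
Node u (S = 161): V_u = 1/1.03·[0.5375·119.4000 + 0.4625·0.0000] = 62.3083
Node d (S = 69): V_d = 1/1.03·[0.5375·0.0000 + 0.4625·0.0000] = 0.0000
Node 0 (S = 115): V_0 = 1/1.03·[0.5375·62.3083 + 0.4625·0.0000] = 32.5152

$32.52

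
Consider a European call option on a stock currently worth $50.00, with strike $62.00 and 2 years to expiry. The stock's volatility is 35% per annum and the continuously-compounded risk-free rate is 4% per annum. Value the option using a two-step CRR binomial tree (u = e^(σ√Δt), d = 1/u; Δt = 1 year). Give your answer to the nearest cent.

$7.91

CRR parameters: u = e^(σ√Δt) = e^(0.35·√1) = 1.4191, d = 1/u = 0.7047
Per-period rate: rΔt = 0.04·1 = 0.04, so R = e^0.04 = 1.0408
Risk-neutral probability p = (e^0.04 − 0.7047)/(1.4191 − 0.7047) = 0.3361/0.7144 = 0.4705
Terminal stock prices: S_uu = 100.7, S_ud = 50, S_dd = 24.83
Terminal payoffs (S − K): max(38.69, 0) = 38.69, max(-12, 0) = 0, max(-37.17, 0) = 0
Node u (S = 70.95): V_u = e^(−0.04)·[0.4705·38.6876 + 0.5295·0.0000] = 17.4892
Node d (S = 35.23): V_d = e^(−0.04)·[0.4705·0.0000 + 0.5295·0.0000] = 0.0000
Node 0 (S = 50): V_0 = e^(−0.04)·[0.4705·17.4892 + 0.5295·0.0000] = 7.9062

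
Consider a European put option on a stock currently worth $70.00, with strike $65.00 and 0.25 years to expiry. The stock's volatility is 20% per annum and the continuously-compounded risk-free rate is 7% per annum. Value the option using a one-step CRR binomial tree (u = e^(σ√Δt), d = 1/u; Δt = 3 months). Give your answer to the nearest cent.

$0.71

CRR parameters: u = e^(σ√Δt) = e^(0.2·√0.25) = 1.1052, d = 1/u = 0.9048
Per-period rate: rΔt = 0.07·0.25 = 0.0175, so R = e^0.0175 = 1.0177
Risk-neutral probability p = (e^0.0175 − 0.9048)/(1.1052 − 0.9048) = 0.1128/0.2003 = 0.5631
Terminal stock prices: S_u = 77.36, S_d = 63.34
Terminal payoffs (K − S): max(-12.36, 0) = 0, max(1.661, 0) = 1.661
Node 0 (S = 70): V_0 = e^(−0.0175)·[0.5631·0.0000 + 0.4369·1.6614] = 0.7132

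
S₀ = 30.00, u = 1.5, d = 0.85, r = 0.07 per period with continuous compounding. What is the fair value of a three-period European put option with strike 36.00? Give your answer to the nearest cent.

Risk-neutral probability p = (e^0.07 − 0.85)/(1.5 − 0.85) = 0.2225/0.6500 = 0.3423
Terminal stock prices: S_uuu = 101.2, S_uud = 57.38, S_udd = 32.51, S_ddd = 18.42
Terminal payoffs (K − S): max(-65.25, 0) = 0, max(-21.38, 0) = 0, max(3.488, 0) = 3.488, max(17.58, 0) = 17.58
Node uu (S = 67.5): V_uu = e^(−0.07)·[0.3423·0.0000 + 0.6577·0.0000] = 0.0000
Node ud (S = 38.25): V_ud = e^(−0.07)·[0.3423·0.0000 + 0.6577·3.4875] = 2.1386
Node dd (S = 21.67): V_dd = e^(−0.07)·[0.3423·3.4875 + 0.6577·17.5763] = 11.8912
Node u (S = 45): V_u = e^(−0.07)·[0.3423·0.0000 + 0.6577·2.1386] = 1.3114
Node d (S = 25.5): V_d = e^(−0.07)·[0.3423·2.1386 + 0.6577·11.8912] = 7.9745
Node 0 (S = 30): V_0 = e^(−0.07)·[0.3423·1.3114 + 0.6577·7.9745] = 5.3086

5.31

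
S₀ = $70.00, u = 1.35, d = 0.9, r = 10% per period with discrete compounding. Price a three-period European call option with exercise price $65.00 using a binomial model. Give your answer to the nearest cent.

$22.96

Risk-neutral probability p = (1 + 0.1 − 0.9)/(1.35 − 0.9) = 0.2000/0.4500 = 0.4444
Terminal stock prices: S_uuu = 172.2, S_uud = 114.8, S_udd = 76.55, S_ddd = 51.03
Terminal payoffs (S − K): max(107.2, 0) = 107.2, max(49.82, 0) = 49.82, max(11.55, 0) = 11.55, max(-13.97, 0) = 0
Node uu (S = 127.6): V_uu = 1/1.1·[0.4444·107.2263 + 0.5556·49.8175] = 68.4841
Node ud (S = 85.05): V_ud = 1/1.1·[0.4444·49.8175 + 0.5556·11.5450] = 25.9591
Node dd (S = 56.7): V_dd = 1/1.1·[0.4444·11.5450 + 0.5556·0.0000] = 4.6646
Node u (S = 94.5): V_u = 1/1.1·[0.4444·68.4841 + 0.5556·25.9591] = 40.7810
Node d (S = 63): V_d = 1/1.1·[0.4444·25.9591 + 0.5556·4.6646] = 12.8444
Node 0 (S = 70): V_0 = 1/1.1·[0.4444·40.7810 + 0.5556·12.8444] = 22.9642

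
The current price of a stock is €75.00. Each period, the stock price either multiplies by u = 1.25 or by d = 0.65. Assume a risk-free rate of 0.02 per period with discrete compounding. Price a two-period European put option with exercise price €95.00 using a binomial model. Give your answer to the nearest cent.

€24.42

Risk-neutral probability p = (1 + 0.02 − 0.65)/(1.25 − 0.65) = 0.3700/0.6000 = 0.6167
Terminal stock prices: S_uu = 117.2, S_ud = 60.94, S_dd = 31.69
Terminal payoffs (K − S): max(-22.19, 0) = 0, max(34.06, 0) = 34.06, max(63.31, 0) = 63.31
Node u (S = 93.75): V_u = 1/1.02·[0.6167·0.0000 + 0.3833·34.0625] = 12.8013
Node d (S = 48.75): V_d = 1/1.02·[0.6167·34.0625 + 0.3833·63.3125] = 44.3873
Node 0 (S = 75): V_0 = 1/1.02·[0.6167·12.8013 + 0.3833·44.3873] = 24.4208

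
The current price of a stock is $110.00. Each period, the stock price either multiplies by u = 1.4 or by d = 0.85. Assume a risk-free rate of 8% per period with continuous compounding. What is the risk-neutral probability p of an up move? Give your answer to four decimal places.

Risk-neutral probability p = (e^0.08 − 0.85)/(1.4 − 0.85) = 0.2333/0.5500 = 0.4242

p = 0.4242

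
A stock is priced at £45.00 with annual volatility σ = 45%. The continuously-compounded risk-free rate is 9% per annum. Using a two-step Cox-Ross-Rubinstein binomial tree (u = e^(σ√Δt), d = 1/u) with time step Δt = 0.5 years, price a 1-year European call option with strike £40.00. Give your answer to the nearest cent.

£12.26

CRR parameters: u = e^(σ√Δt) = e^(0.45·√0.5) = 1.3746, d = 1/u = 0.7275
Per-period rate: rΔt = 0.09·0.5 = 0.045, so R = e^0.045 = 1.0460
Risk-neutral probability p = (e^0.045 − 0.7275)/(1.3746 − 0.7275) = 0.3186/0.6472 = 0.4922
Terminal stock prices: S_uu = 85.03, S_ud = 45, S_dd = 23.81
Terminal payoffs (S − K): max(45.03, 0) = 45.03, max(5, 0) = 5, max(-16.19, 0) = 0
Node u (S = 61.86): V_u = e^(−0.045)·[0.4922·45.0346 + 0.5078·5.0000] = 23.6193
Node d (S = 32.74): V_d = e^(−0.045)·[0.4922·5.0000 + 0.5078·0.0000] = 2.3529
Node 0 (S = 45): V_0 = e^(−0.045)·[0.4922·23.6193 + 0.5078·2.3529] = 12.2568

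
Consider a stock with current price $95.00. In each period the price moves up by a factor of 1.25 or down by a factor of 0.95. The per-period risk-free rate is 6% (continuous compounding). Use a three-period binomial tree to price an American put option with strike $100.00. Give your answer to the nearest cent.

Risk-neutral probability p = (e^0.06 − 0.95)/(1.25 − 0.95) = 0.1118/0.3000 = 0.3728
Terminal stock prices: S_uuu = 185.5, S_uud = 141, S_udd = 107.2, S_ddd = 81.45
Terminal payoffs (K − S): max(-85.55, 0) = 0, max(-41.02, 0) = 0, max(-7.172, 0) = 0, max(18.55, 0) = 18.55
Node uu (S = 148.4): continuation = e^(−0.06)·[0.3728·0.0000 + 0.6272·0.0000] = 0.0000; exercise value = 0.0000 ≤ continuation, so V_uu = 0.0000
Node ud (S = 112.8): continuation = e^(−0.06)·[0.3728·0.0000 + 0.6272·0.0000] = 0.0000; exercise value = 0.0000 ≤ continuation, so V_ud = 0.0000
Node dd (S = 85.74): continuation = e^(−0.06)·[0.3728·0.0000 + 0.6272·18.5494] = 10.9568; exercise value = 14.2625 > continuation, so V_dd = 14.2625 (exercise)
Node u (S = 118.8): continuation = e^(−0.06)·[0.3728·0.0000 + 0.6272·0.0000] = 0.0000; exercise value = 0.0000 ≤ continuation, so V_u = 0.0000
Node d (S = 90.25): continuation = e^(−0.06)·[0.3728·0.0000 + 0.6272·14.2625] = 8.4247; exercise value = 9.7500 > continuation, so V_d = 9.7500 (exercise)
Node 0 (S = 95): continuation = e^(−0.06)·[0.3728·0.0000 + 0.6272·9.7500] = 5.7592; exercise value = 5.0000 ≤ continuation, so V_0 = 5.7592

$5.76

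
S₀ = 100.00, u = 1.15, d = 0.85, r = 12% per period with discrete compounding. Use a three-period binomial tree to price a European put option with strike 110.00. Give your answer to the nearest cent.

Risk-neutral probability p = (1 + 0.12 − 0.85)/(1.15 − 0.85) = 0.2700/0.3000 = 0.9000
Terminal stock prices: S_uuu = 152.1, S_uud = 112.4, S_udd = 83.09, S_ddd = 61.41
Terminal payoffs (K − S): max(-42.09, 0) = 0, max(-2.412, 0) = 0, max(26.91, 0) = 26.91, max(48.59, 0) = 48.59
Node uu (S = 132.2): V_uu = 1/1.12·[0.9000·0.0000 + 0.1000·0.0000] = 0.0000
Node ud (S = 97.75): V_ud = 1/1.12·[0.9000·0.0000 + 0.1000·26.9125] = 2.4029
Node dd (S = 72.25): V_dd = 1/1.12·[0.9000·26.9125 + 0.1000·48.5875] = 25.9643
Node u (S = 115): V_u = 1/1.12·[0.9000·0.0000 + 0.1000·2.4029] = 0.2145
Node d (S = 85): V_d = 1/1.12·[0.9000·2.4029 + 0.1000·25.9643] = 4.2491
Node 0 (S = 100): V_0 = 1/1.12·[0.9000·0.2145 + 0.1000·4.2491] = 0.5518

0.55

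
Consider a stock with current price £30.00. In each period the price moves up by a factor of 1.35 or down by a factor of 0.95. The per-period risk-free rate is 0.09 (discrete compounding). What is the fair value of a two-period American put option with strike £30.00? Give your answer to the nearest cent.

Risk-neutral probability p = (1 + 0.09 − 0.95)/(1.35 − 0.95) = 0.1400/0.4000 = 0.3500
Terminal stock prices: S_uu = 54.68, S_ud = 38.48, S_dd = 27.07
Terminal payoffs (K − S): max(-24.68, 0) = 0, max(-8.475, 0) = 0, max(2.925, 0) = 2.925
Node u (S = 40.5): continuation = 1/1.09·[0.3500·0.0000 + 0.6500·0.0000] = 0.0000; exercise value = 0.0000 ≤ continuation, so V_u = 0.0000
Node d (S = 28.5): continuation = 1/1.09·[0.3500·0.0000 + 0.6500·2.9250] = 1.7443; exercise value = 1.5000 ≤ continuation, so V_d = 1.7443
Node 0 (S = 30): continuation = 1/1.09·[0.3500·0.0000 + 0.6500·1.7443] = 1.0402; exercise value = 0.0000 ≤ continuation, so V_0 = 1.0402

£1.04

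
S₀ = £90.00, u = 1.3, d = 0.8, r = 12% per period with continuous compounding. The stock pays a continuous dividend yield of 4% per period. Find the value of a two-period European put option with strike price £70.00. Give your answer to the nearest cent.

Per-period risk-free factor R = e^0.12 = 1.1275; dividend-adjusted growth = e^(0.12−0.04) = 1.0833.
Risk-neutral probability p = (1.0833 − 0.8)/(1.3 − 0.8) = 0.2833/0.5000 = 0.5666
Terminal stock prices: S_uu = 152.1, S_ud = 93.6, S_dd = 57.6
Terminal payoffs (K − S): max(-82.1, 0) = 0, max(-23.6, 0) = 0, max(12.4, 0) = 12.4
Node u (S = 117): V_u = e^(−0.12)·[0.5666·0.0000 + 0.4334·0.0000] = 0.0000
Node d (S = 72): V_d = e^(−0.12)·[0.5666·0.0000 + 0.4334·12.4000] = 4.7667
Node 0 (S = 90): V_0 = e^(−0.12)·[0.5666·0.0000 + 0.4334·4.7667] = 1.8324

£1.83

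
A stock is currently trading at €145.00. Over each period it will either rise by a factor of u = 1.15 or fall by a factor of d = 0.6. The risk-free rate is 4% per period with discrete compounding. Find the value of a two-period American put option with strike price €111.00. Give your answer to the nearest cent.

Risk-neutral probability p = (1 + 0.04 − 0.6)/(1.15 − 0.6) = 0.4400/0.5500 = 0.8000
Terminal stock prices: S_uu = 191.8, S_ud = 100, S_dd = 52.2
Terminal payoffs (K − S): max(-80.76, 0) = 0, max(10.95, 0) = 10.95, max(58.8, 0) = 58.8
Node u (S = 166.8): continuation = 1/1.04·[0.8000·0.0000 + 0.2000·10.9500] = 2.1058; exercise value = 0.0000 ≤ continuation, so V_u = 2.1058
Node d (S = 87): continuation = 1/1.04·[0.8000·10.9500 + 0.2000·58.8000] = 19.7308; exercise value = 24.0000 > continuation, so V_d = 24.0000 (exercise)
Node 0 (S = 145): continuation = 1/1.04·[0.8000·2.1058 + 0.2000·24.0000] = 6.2352; exercise value = 0.0000 ≤ continuation, so V_0 = 6.2352

€6.24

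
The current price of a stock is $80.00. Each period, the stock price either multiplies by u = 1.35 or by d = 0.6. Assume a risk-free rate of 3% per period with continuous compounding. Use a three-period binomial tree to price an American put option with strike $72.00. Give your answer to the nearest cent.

Risk-neutral probability p = (e^0.03 − 0.6)/(1.35 − 0.6) = 0.4305/0.7500 = 0.5739
Terminal stock prices: S_uuu = 196.8, S_uud = 87.48, S_udd = 38.88, S_ddd = 17.28
Terminal payoffs (K − S): max(-124.8, 0) = 0, max(-15.48, 0) = 0, max(33.12, 0) = 33.12, max(54.72, 0) = 54.72
Node uu (S = 145.8): continuation = e^(−0.03)·[0.5739·0.0000 + 0.4261·0.0000] = 0.0000; exercise value = 0.0000 ≤ continuation, so V_uu = 0.0000
Node ud (S = 64.8): continuation = e^(−0.03)·[0.5739·0.0000 + 0.4261·33.1200] = 13.6941; exercise value = 7.2000 ≤ continuation, so V_ud = 13.6941
Node dd (S = 28.8): continuation = e^(−0.03)·[0.5739·33.1200 + 0.4261·54.7200] = 41.0721; exercise value = 43.2000 > continuation, so V_dd = 43.2000 (exercise)
Node u (S = 108): continuation = e^(−0.03)·[0.5739·0.0000 + 0.4261·13.6941] = 5.6621; exercise value = 0.0000 ≤ continuation, so V_u = 5.6621
Node d (S = 48): continuation = e^(−0.03)·[0.5739·13.6941 + 0.4261·43.2000] = 25.4891; exercise value = 24.0000 ≤ continuation, so V_d = 25.4891
Node 0 (S = 80): continuation = e^(−0.03)·[0.5739·5.6621 + 0.4261·25.4891] = 13.6926; exercise value = 0.0000 ≤ continuation, so V_0 = 13.6926

$13.69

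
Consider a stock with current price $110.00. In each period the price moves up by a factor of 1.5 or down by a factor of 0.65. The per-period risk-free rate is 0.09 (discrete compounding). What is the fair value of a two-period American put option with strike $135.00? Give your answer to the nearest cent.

Risk-neutral probability p = (1 + 0.09 − 0.65)/(1.5 − 0.65) = 0.4400/0.8500 = 0.5176
Terminal stock prices: S_uu = 247.5, S_ud = 107.2, S_dd = 46.48
Terminal payoffs (K − S): max(-112.5, 0) = 0, max(27.75, 0) = 27.75, max(88.53, 0) = 88.53
Node u (S = 165): continuation = 1/1.09·[0.5176·0.0000 + 0.4824·27.7500] = 12.2801; exercise value = 0.0000 ≤ continuation, so V_u = 12.2801
Node d (S = 71.5): continuation = 1/1.09·[0.5176·27.7500 + 0.4824·88.5250] = 52.3532; exercise value = 63.5000 > continuation, so V_d = 63.5000 (exercise)
Node 0 (S = 110): continuation = 1/1.09·[0.5176·12.2801 + 0.4824·63.5000] = 33.9323; exercise value = 25.0000 ≤ continuation, so V_0 = 33.9323

$33.93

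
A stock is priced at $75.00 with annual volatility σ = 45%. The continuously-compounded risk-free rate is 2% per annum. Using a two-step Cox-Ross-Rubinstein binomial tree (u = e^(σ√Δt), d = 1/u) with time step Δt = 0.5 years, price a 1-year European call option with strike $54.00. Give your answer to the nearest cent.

$26.52

CRR parameters: u = e^(σ√Δt) = e^(0.45·√0.5) = 1.3746, d = 1/u = 0.7275
Per-period rate: rΔt = 0.02·0.5 = 0.01, so R = e^0.01 = 1.0101
Risk-neutral probability p = (e^0.01 − 0.7275)/(1.3746 − 0.7275) = 0.2826/0.6472 = 0.4366
Terminal stock prices: S_uu = 141.7, S_ud = 75, S_dd = 39.69
Terminal payoffs (S − K): max(87.72, 0) = 87.72, max(21, 0) = 21, max(-14.31, 0) = 0
Node u (S = 103.1): V_u = e^(−0.01)·[0.4366·87.7244 + 0.5634·21.0000] = 49.6359
Node d (S = 54.56): V_d = e^(−0.01)·[0.4366·21.0000 + 0.5634·0.0000] = 9.0783
Node 0 (S = 75): V_0 = e^(−0.01)·[0.4366·49.6359 + 0.5634·9.0783] = 26.5210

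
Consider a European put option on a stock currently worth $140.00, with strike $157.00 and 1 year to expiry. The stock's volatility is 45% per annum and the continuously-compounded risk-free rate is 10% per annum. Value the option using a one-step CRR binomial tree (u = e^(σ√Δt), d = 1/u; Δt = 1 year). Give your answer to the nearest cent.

$30.50

CRR parameters: u = e^(σ√Δt) = e^(0.45·√1) = 1.5683, d = 1/u = 0.6376
Per-period rate: rΔt = 0.1·1 = 0.1, so R = e^0.1 = 1.1052
Risk-neutral probability p = (e^0.1 − 0.6376)/(1.5683 − 0.6376) = 0.4675/0.9307 = 0.5024
Terminal stock prices: S_u = 219.6, S_d = 89.27
Terminal payoffs (K − S): max(-62.56, 0) = 0, max(67.73, 0) = 67.73
Node 0 (S = 140): V_0 = e^(−0.1)·[0.5024·0.0000 + 0.4976·67.7321] = 30.4983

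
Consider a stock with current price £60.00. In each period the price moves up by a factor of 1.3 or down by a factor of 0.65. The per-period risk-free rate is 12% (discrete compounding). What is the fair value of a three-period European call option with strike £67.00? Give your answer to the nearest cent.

£17.44

Risk-neutral probability p = (1 + 0.12 − 0.65)/(1.3 − 0.65) = 0.4700/0.6500 = 0.7231
Terminal stock prices: S_uuu = 131.8, S_uud = 65.91, S_udd = 32.96, S_ddd = 16.48
Terminal payoffs (S − K): max(64.82, 0) = 64.82, max(-1.09, 0) = 0, max(-34.04, 0) = 0, max(-50.52, 0) = 0
Node uu (S = 101.4): V_uu = 1/1.12·[0.7231·64.8200 + 0.2769·0.0000] = 41.8481
Node ud (S = 50.7): V_ud = 1/1.12·[0.7231·0.0000 + 0.2769·0.0000] = 0.0000
Node dd (S = 25.35): V_dd = 1/1.12·[0.7231·0.0000 + 0.2769·0.0000] = 0.0000
Node u (S = 78): V_u = 1/1.12·[0.7231·41.8481 + 0.2769·0.0000] = 27.0173
Node d (S = 39): V_d = 1/1.12·[0.7231·0.0000 + 0.2769·0.0000] = 0.0000
Node 0 (S = 60): V_0 = 1/1.12·[0.7231·27.0173 + 0.2769·0.0000] = 17.4425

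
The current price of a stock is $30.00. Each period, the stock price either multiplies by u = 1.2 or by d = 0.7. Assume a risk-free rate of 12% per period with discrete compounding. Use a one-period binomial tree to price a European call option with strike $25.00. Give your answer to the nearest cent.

Risk-neutral probability p = (1 + 0.12 − 0.7)/(1.2 − 0.7) = 0.4200/0.5000 = 0.8400
Terminal stock prices: S_u = 36, S_d = 21
Terminal payoffs (S − K): max(11, 0) = 11, max(-4, 0) = 0
Node 0 (S = 30): V_0 = 1/1.12·[0.8400·11.0000 + 0.1600·0.0000] = 8.2500

$8.25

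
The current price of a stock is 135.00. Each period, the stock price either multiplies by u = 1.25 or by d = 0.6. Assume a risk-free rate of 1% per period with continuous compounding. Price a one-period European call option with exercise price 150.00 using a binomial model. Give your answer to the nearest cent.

11.71

Risk-neutral probability p = (e^0.01 − 0.6)/(1.25 − 0.6) = 0.4101/0.6500 = 0.6308
Terminal stock prices: S_u = 168.8, S_d = 81
Terminal payoffs (S − K): max(18.75, 0) = 18.75, max(-69, 0) = 0
Node 0 (S = 135): V_0 = e^(−0.01)·[0.6308·18.7500 + 0.3692·0.0000] = 11.7107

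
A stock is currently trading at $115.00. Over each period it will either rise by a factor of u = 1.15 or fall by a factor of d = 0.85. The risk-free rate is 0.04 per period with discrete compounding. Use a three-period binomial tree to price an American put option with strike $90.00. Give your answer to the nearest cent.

Risk-neutral probability p = (1 + 0.04 − 0.85)/(1.15 − 0.85) = 0.1900/0.3000 = 0.6333
Terminal stock prices: S_uuu = 174.9, S_uud = 129.3, S_udd = 95.55, S_ddd = 70.62
Terminal payoffs (K − S): max(-84.9, 0) = 0, max(-39.27, 0) = 0, max(-5.551, 0) = 0, max(19.38, 0) = 19.38
Node uu (S = 152.1): continuation = 1/1.04·[0.6333·0.0000 + 0.3667·0.0000] = 0.0000; exercise value = 0.0000 ≤ continuation, so V_uu = 0.0000
Node ud (S = 112.4): continuation = 1/1.04·[0.6333·0.0000 + 0.3667·0.0000] = 0.0000; exercise value = 0.0000 ≤ continuation, so V_ud = 0.0000
Node dd (S = 83.09): continuation = 1/1.04·[0.6333·0.0000 + 0.3667·19.3756] = 6.8311; exercise value = 6.9125 > continuation, so V_dd = 6.9125 (exercise)
Node u (S = 132.2): continuation = 1/1.04·[0.6333·0.0000 + 0.3667·0.0000] = 0.0000; exercise value = 0.0000 ≤ continuation, so V_u = 0.0000
Node d (S = 97.75): continuation = 1/1.04·[0.6333·0.0000 + 0.3667·6.9125] = 2.4371; exercise value = 0.0000 ≤ continuation, so V_d = 2.4371
Node 0 (S = 115): continuation = 1/1.04·[0.6333·0.0000 + 0.3667·2.4371] = 0.8592; exercise value = 0.0000 ≤ continuation, so V_0 = 0.8592

$0.86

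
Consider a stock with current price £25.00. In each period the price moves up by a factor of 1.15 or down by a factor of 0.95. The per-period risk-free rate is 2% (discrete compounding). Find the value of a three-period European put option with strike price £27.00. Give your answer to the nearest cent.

£1.88

Risk-neutral probability p = (1 + 0.02 − 0.95)/(1.15 − 0.95) = 0.0700/0.2000 = 0.3500
Terminal stock prices: S_uuu = 38.02, S_uud = 31.41, S_udd = 25.95, S_ddd = 21.43
Terminal payoffs (K − S): max(-11.02, 0) = 0, max(-4.409, 0) = 0, max(1.053, 0) = 1.053, max(5.566, 0) = 5.566
Node uu (S = 33.06): V_uu = 1/1.02·[0.3500·0.0000 + 0.6500·0.0000] = 0.0000
Node ud (S = 27.31): V_ud = 1/1.02·[0.3500·0.0000 + 0.6500·1.0531] = 0.6711
Node dd (S = 22.56): V_dd = 1/1.02·[0.3500·1.0531 + 0.6500·5.5656] = 3.9081
Node u (S = 28.75): V_u = 1/1.02·[0.3500·0.0000 + 0.6500·0.6711] = 0.4277
Node d (S = 23.75): V_d = 1/1.02·[0.3500·0.6711 + 0.6500·3.9081] = 2.7207
Node 0 (S = 25): V_0 = 1/1.02·[0.3500·0.4277 + 0.6500·2.7207] = 1.8805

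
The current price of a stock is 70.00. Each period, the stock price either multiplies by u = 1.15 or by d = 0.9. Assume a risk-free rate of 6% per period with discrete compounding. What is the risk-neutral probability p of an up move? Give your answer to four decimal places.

p = 0.6400

Risk-neutral probability p = (1 + 0.06 − 0.9)/(1.15 − 0.9) = 0.1600/0.2500 = 0.6400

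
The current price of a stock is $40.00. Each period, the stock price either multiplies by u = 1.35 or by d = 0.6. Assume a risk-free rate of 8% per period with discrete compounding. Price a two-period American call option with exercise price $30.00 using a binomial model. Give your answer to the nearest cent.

$16.01

Risk-neutral probability p = (1 + 0.08 − 0.6)/(1.35 − 0.6) = 0.4800/0.7500 = 0.6400
Terminal stock prices: S_uu = 72.9, S_ud = 32.4, S_dd = 14.4
Terminal payoffs (S − K): max(42.9, 0) = 42.9, max(2.4, 0) = 2.4, max(-15.6, 0) = 0
Node u (S = 54): continuation = 1/1.08·[0.6400·42.9000 + 0.3600·2.4000] = 26.2222; exercise value = 24.0000 ≤ continuation, so V_u = 26.2222
Node d (S = 24): continuation = 1/1.08·[0.6400·2.4000 + 0.3600·0.0000] = 1.4222; exercise value = 0.0000 ≤ continuation, so V_d = 1.4222
Node 0 (S = 40): continuation = 1/1.08·[0.6400·26.2222 + 0.3600·1.4222] = 16.0132; exercise value = 10.0000 ≤ continuation, so V_0 = 16.0132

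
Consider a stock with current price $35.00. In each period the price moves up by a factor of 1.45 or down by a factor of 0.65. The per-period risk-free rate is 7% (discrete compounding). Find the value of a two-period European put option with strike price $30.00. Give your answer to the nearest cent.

Risk-neutral probability p = (1 + 0.07 − 0.65)/(1.45 − 0.65) = 0.4200/0.8000 = 0.5250
Terminal stock prices: S_uu = 73.59, S_ud = 32.99, S_dd = 14.79
Terminal payoffs (K − S): max(-43.59, 0) = 0, max(-2.988, 0) = 0, max(15.21, 0) = 15.21
Node u (S = 50.75): V_u = 1/1.07·[0.5250·0.0000 + 0.4750·0.0000] = 0.0000
Node d (S = 22.75): V_d = 1/1.07·[0.5250·0.0000 + 0.4750·15.2125] = 6.7532
Node 0 (S = 35): V_0 = 1/1.07·[0.5250·0.0000 + 0.4750·6.7532] = 2.9979

$3.00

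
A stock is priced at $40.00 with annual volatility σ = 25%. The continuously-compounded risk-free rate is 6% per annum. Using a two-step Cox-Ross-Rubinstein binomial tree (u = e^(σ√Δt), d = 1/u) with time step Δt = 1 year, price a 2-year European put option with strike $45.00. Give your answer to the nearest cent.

$5.74

CRR parameters: u = e^(σ√Δt) = e^(0.25·√1) = 1.2840, d = 1/u = 0.7788
Per-period rate: rΔt = 0.06·1 = 0.06, so R = e^0.06 = 1.0618
Risk-neutral probability p = (e^0.06 − 0.7788)/(1.2840 − 0.7788) = 0.2830/0.5052 = 0.5602
Terminal stock prices: S_uu = 65.95, S_ud = 40, S_dd = 24.26
Terminal payoffs (K − S): max(-20.95, 0) = 0, max(5, 0) = 5, max(20.74, 0) = 20.74
Node u (S = 51.36): V_u = e^(−0.06)·[0.5602·0.0000 + 0.4398·5.0000] = 2.0709
Node d (S = 31.15): V_d = e^(−0.06)·[0.5602·5.0000 + 0.4398·20.7388] = 11.2274
Node 0 (S = 40): V_0 = e^(−0.06)·[0.5602·2.0709 + 0.4398·11.2274] = 5.7426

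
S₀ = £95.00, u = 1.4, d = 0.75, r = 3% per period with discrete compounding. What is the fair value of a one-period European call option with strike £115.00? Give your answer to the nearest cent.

Risk-neutral probability p = (1 + 0.03 − 0.75)/(1.4 − 0.75) = 0.2800/0.6500 = 0.4308
Terminal stock prices: S_u = 133, S_d = 71.25
Terminal payoffs (S − K): max(18, 0) = 18, max(-43.75, 0) = 0
Node 0 (S = 95): V_0 = 1/1.03·[0.4308·18.0000 + 0.5692·0.0000] = 7.5280

£7.53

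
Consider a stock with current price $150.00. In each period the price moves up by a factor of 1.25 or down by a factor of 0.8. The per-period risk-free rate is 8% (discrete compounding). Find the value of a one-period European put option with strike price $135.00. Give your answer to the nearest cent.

Risk-neutral probability p = (1 + 0.08 − 0.8)/(1.25 − 0.8) = 0.2800/0.4500 = 0.6222
Terminal stock prices: S_u = 187.5, S_d = 120
Terminal payoffs (K − S): max(-52.5, 0) = 0, max(15, 0) = 15
Node 0 (S = 150): V_0 = 1/1.08·[0.6222·0.0000 + 0.3778·15.0000] = 5.2469

$5.25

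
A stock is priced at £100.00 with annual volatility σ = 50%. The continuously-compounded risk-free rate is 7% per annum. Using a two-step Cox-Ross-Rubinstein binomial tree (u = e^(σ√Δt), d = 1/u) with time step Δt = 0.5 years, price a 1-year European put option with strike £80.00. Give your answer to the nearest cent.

£8.29

CRR parameters: u = e^(σ√Δt) = e^(0.5·√0.5) = 1.4241, d = 1/u = 0.7022
Per-period rate: rΔt = 0.07·0.5 = 0.035, so R = e^0.035 = 1.0356
Risk-neutral probability p = (e^0.035 − 0.7022)/(1.4241 − 0.7022) = 0.3334/0.7219 = 0.4619
Terminal stock prices: S_uu = 202.8, S_ud = 100, S_dd = 49.31
Terminal payoffs (K − S): max(-122.8, 0) = 0, max(-20, 0) = 0, max(30.69, 0) = 30.69
Node u (S = 142.4): V_u = e^(−0.035)·[0.4619·0.0000 + 0.5381·0.0000] = 0.0000
Node d (S = 70.22): V_d = e^(−0.035)·[0.4619·0.0000 + 0.5381·30.6931] = 15.9491
Node 0 (S = 100): V_0 = e^(−0.035)·[0.4619·0.0000 + 0.5381·15.9491] = 8.2876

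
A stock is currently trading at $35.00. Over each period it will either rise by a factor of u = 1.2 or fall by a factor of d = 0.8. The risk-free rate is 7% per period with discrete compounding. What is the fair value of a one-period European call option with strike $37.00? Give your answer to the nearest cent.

$3.15

Risk-neutral probability p = (1 + 0.07 − 0.8)/(1.2 − 0.8) = 0.2700/0.4000 = 0.6750
Terminal stock prices: S_u = 42, S_d = 28
Terminal payoffs (S − K): max(5, 0) = 5, max(-9, 0) = 0
Node 0 (S = 35): V_0 = 1/1.07·[0.6750·5.0000 + 0.3250·0.0000] = 3.1542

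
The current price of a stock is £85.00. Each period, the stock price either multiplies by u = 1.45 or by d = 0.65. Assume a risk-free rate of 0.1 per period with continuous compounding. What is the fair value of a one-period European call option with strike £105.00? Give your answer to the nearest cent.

Risk-neutral probability p = (e^0.1 − 0.65)/(1.45 − 0.65) = 0.4552/0.8000 = 0.5690
Terminal stock prices: S_u = 123.2, S_d = 55.25
Terminal payoffs (S − K): max(18.25, 0) = 18.25, max(-49.75, 0) = 0
Node 0 (S = 85): V_0 = e^(−0.1)·[0.5690·18.2500 + 0.4310·0.0000] = 9.3955

£9.40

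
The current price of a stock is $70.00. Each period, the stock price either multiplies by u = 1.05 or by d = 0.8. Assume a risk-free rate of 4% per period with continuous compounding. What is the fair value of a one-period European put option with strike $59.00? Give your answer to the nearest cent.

$0.11

Risk-neutral probability p = (e^0.04 − 0.8)/(1.05 − 0.8) = 0.2408/0.2500 = 0.9632
Terminal stock prices: S_u = 73.5, S_d = 56
Terminal payoffs (K − S): max(-14.5, 0) = 0, max(3, 0) = 3
Node 0 (S = 70): V_0 = e^(−0.04)·[0.9632·0.0000 + 0.0368·3.0000] = 0.1059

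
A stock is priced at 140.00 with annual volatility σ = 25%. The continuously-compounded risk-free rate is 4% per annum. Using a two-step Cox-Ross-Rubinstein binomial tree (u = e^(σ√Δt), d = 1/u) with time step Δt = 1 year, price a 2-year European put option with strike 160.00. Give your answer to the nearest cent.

25.28

CRR parameters: u = e^(σ√Δt) = e^(0.25·√1) = 1.2840, d = 1/u = 0.7788
Per-period rate: rΔt = 0.04·1 = 0.04, so R = e^0.04 = 1.0408
Risk-neutral probability p = (e^0.04 − 0.7788)/(1.2840 − 0.7788) = 0.2620/0.5052 = 0.5186
Terminal stock prices: S_uu = 230.8, S_ud = 140, S_dd = 84.91
Terminal payoffs (K − S): max(-70.82, 0) = 0, max(20, 0) = 20, max(75.09, 0) = 75.09
Node u (S = 179.8): V_u = e^(−0.04)·[0.5186·0.0000 + 0.4814·20.0000] = 9.2505
Node d (S = 109): V_d = e^(−0.04)·[0.5186·20.0000 + 0.4814·75.0857] = 44.6942
Node 0 (S = 140): V_0 = e^(−0.04)·[0.5186·9.2505 + 0.4814·44.6942] = 25.2813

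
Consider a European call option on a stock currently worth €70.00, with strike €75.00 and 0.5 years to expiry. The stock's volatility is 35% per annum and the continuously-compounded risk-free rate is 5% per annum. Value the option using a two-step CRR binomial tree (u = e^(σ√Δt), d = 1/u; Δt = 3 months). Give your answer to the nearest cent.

€5.75

CRR parameters: u = e^(σ√Δt) = e^(0.35·√0.25) = 1.1912, d = 1/u = 0.8395
Per-period rate: rΔt = 0.05·0.25 = 0.0125, so R = e^0.0125 = 1.0126
Risk-neutral probability p = (e^0.0125 − 0.8395)/(1.1912 − 0.8395) = 0.1731/0.3518 = 0.4921
Terminal stock prices: S_uu = 99.33, S_ud = 70, S_dd = 49.33
Terminal payoffs (S − K): max(24.33, 0) = 24.33, max(-5, 0) = 0, max(-25.67, 0) = 0
Node u (S = 83.39): V_u = e^(−0.0125)·[0.4921·24.3347 + 0.5079·0.0000] = 11.8268
Node d (S = 58.76): V_d = e^(−0.0125)·[0.4921·0.0000 + 0.5079·0.0000] = 0.0000
Node 0 (S = 70): V_0 = e^(−0.0125)·[0.4921·11.8268 + 0.5079·0.0000] = 5.7479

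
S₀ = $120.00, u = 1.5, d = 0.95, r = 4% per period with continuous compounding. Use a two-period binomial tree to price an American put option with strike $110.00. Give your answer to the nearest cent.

Risk-neutral probability p = (e^0.04 − 0.95)/(1.5 − 0.95) = 0.0908/0.5500 = 0.1651
Terminal stock prices: S_uu = 270, S_ud = 171, S_dd = 108.3
Terminal payoffs (K − S): max(-160, 0) = 0, max(-61, 0) = 0, max(1.7, 0) = 1.7
Node u (S = 180): continuation = e^(−0.04)·[0.1651·0.0000 + 0.8349·0.0000] = 0.0000; exercise value = 0.0000 ≤ continuation, so V_u = 0.0000
Node d (S = 114): continuation = e^(−0.04)·[0.1651·0.0000 + 0.8349·1.7000] = 1.3637; exercise value = 0.0000 ≤ continuation, so V_d = 1.3637
Node 0 (S = 120): continuation = e^(−0.04)·[0.1651·0.0000 + 0.8349·1.3637] = 1.0939; exercise value = 0.0000 ≤ continuation, so V_0 = 1.0939

$1.09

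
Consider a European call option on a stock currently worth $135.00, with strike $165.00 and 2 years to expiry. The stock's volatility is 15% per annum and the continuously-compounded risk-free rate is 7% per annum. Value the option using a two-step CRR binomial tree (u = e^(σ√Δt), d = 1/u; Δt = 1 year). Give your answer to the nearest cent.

CRR parameters: u = e^(σ√Δt) = e^(0.15·√1) = 1.1618, d = 1/u = 0.8607
Per-period rate: rΔt = 0.07·1 = 0.07, so R = e^0.07 = 1.0725
Risk-neutral probability p = (e^0.07 − 0.8607)/(1.1618 − 0.8607) = 0.2118/0.3011 = 0.7034
Terminal stock prices: S_uu = 182.2, S_ud = 135, S_dd = 100
Terminal payoffs (S − K): max(17.23, 0) = 17.23, max(-30, 0) = 0, max(-64.99, 0) = 0
Node u (S = 156.8): V_u = e^(−0.07)·[0.7034·17.2309 + 0.2966·0.0000] = 11.3002
Node d (S = 116.2): V_d = e^(−0.07)·[0.7034·0.0000 + 0.2966·0.0000] = 0.0000
Node 0 (S = 135): V_0 = e^(−0.07)·[0.7034·11.3002 + 0.2966·0.0000] = 7.4108

$7.41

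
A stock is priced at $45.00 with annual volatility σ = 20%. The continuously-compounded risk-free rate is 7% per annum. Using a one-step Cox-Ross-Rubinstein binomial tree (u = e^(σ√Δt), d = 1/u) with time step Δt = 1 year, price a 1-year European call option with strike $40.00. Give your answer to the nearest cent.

CRR parameters: u = e^(σ√Δt) = e^(0.2·√1) = 1.2214, d = 1/u = 0.8187
Per-period rate: rΔt = 0.07·1 = 0.07, so R = e^0.07 = 1.0725
Risk-neutral probability p = (e^0.07 − 0.8187)/(1.2214 − 0.8187) = 0.2538/0.4027 = 0.6302
Terminal stock prices: S_u = 54.96, S_d = 36.84
Terminal payoffs (S − K): max(14.96, 0) = 14.96, max(-3.157, 0) = 0
Node 0 (S = 45): V_0 = e^(−0.07)·[0.6302·14.9631 + 0.3698·0.0000] = 8.7927

$8.79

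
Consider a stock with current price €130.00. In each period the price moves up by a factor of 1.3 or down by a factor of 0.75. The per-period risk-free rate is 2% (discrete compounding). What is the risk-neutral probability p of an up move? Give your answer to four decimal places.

p = 0.4909

Risk-neutral probability p = (1 + 0.02 − 0.75)/(1.3 − 0.75) = 0.2700/0.5500 = 0.4909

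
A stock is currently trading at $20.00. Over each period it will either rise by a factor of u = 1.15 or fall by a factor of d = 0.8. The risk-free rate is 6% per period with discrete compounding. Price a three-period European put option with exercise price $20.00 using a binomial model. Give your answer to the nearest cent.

$0.79

Risk-neutral probability p = (1 + 0.06 − 0.8)/(1.15 − 0.8) = 0.2600/0.3500 = 0.7429
Terminal stock prices: S_uuu = 30.42, S_uud = 21.16, S_udd = 14.72, S_ddd = 10.24
Terminal payoffs (K − S): max(-10.42, 0) = 0, max(-1.16, 0) = 0, max(5.28, 0) = 5.28, max(9.76, 0) = 9.76
Node uu (S = 26.45): V_uu = 1/1.06·[0.7429·0.0000 + 0.2571·0.0000] = 0.0000
Node ud (S = 18.4): V_ud = 1/1.06·[0.7429·0.0000 + 0.2571·5.2800] = 1.2809
Node dd (S = 12.8): V_dd = 1/1.06·[0.7429·5.2800 + 0.2571·9.7600] = 6.0679
Node u (S = 23): V_u = 1/1.06·[0.7429·0.0000 + 0.2571·1.2809] = 0.3107
Node d (S = 16): V_d = 1/1.06·[0.7429·1.2809 + 0.2571·6.0679] = 2.3696
Node 0 (S = 20): V_0 = 1/1.06·[0.7429·0.3107 + 0.2571·2.3696] = 0.7926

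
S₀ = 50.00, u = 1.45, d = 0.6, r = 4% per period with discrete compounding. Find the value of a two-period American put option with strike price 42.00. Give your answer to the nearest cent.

Risk-neutral probability p = (1 + 0.04 − 0.6)/(1.45 − 0.6) = 0.4400/0.8500 = 0.5176
Terminal stock prices: S_uu = 105.1, S_ud = 43.5, S_dd = 18
Terminal payoffs (K − S): max(-63.12, 0) = 0, max(-1.5, 0) = 0, max(24, 0) = 24
Node u (S = 72.5): continuation = 1/1.04·[0.5176·0.0000 + 0.4824·0.0000] = 0.0000; exercise value = 0.0000 ≤ continuation, so V_u = 0.0000
Node d (S = 30): continuation = 1/1.04·[0.5176·0.0000 + 0.4824·24.0000] = 11.1312; exercise value = 12.0000 > continuation, so V_d = 12.0000 (exercise)
Node 0 (S = 50): continuation = 1/1.04·[0.5176·0.0000 + 0.4824·12.0000] = 5.5656; exercise value = 0.0000 ≤ continuation, so V_0 = 5.5656

5.57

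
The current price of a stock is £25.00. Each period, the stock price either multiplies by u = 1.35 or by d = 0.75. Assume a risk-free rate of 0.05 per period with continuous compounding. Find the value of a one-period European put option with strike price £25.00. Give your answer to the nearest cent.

£2.96

Risk-neutral probability p = (e^0.05 − 0.75)/(1.35 − 0.75) = 0.3013/0.6000 = 0.5021
Terminal stock prices: S_u = 33.75, S_d = 18.75
Terminal payoffs (K − S): max(-8.75, 0) = 0, max(6.25, 0) = 6.25
Node 0 (S = 25): V_0 = e^(−0.05)·[0.5021·0.0000 + 0.4979·6.2500] = 2.9600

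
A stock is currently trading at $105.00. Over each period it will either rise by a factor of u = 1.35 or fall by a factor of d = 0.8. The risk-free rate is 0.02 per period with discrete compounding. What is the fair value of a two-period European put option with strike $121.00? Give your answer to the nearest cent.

$22.12

Risk-neutral probability p = (1 + 0.02 − 0.8)/(1.35 − 0.8) = 0.2200/0.5500 = 0.4000
Terminal stock prices: S_uu = 191.4, S_ud = 113.4, S_dd = 67.2
Terminal payoffs (K − S): max(-70.36, 0) = 0, max(7.6, 0) = 7.6, max(53.8, 0) = 53.8
Node u (S = 141.8): V_u = 1/1.02·[0.4000·0.0000 + 0.6000·7.6000] = 4.4706
Node d (S = 84): V_d = 1/1.02·[0.4000·7.6000 + 0.6000·53.8000] = 34.6275
Node 0 (S = 105): V_0 = 1/1.02·[0.4000·4.4706 + 0.6000·34.6275] = 22.1223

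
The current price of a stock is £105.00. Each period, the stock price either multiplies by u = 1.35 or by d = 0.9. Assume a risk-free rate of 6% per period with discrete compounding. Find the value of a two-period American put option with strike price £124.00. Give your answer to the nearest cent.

Risk-neutral probability p = (1 + 0.06 − 0.9)/(1.35 − 0.9) = 0.1600/0.4500 = 0.3556
Terminal stock prices: S_uu = 191.4, S_ud = 127.6, S_dd = 85.05
Terminal payoffs (K − S): max(-67.36, 0) = 0, max(-3.575, 0) = 0, max(38.95, 0) = 38.95
Node u (S = 141.8): continuation = 1/1.06·[0.3556·0.0000 + 0.6444·0.0000] = 0.0000; exercise value = 0.0000 ≤ continuation, so V_u = 0.0000
Node d (S = 94.5): continuation = 1/1.06·[0.3556·0.0000 + 0.6444·38.9500] = 23.6803; exercise value = 29.5000 > continuation, so V_d = 29.5000 (exercise)
Node 0 (S = 105): continuation = 1/1.06·[0.3556·0.0000 + 0.6444·29.5000] = 17.9350; exercise value = 19.0000 > continuation, so V_0 = 19.0000 (exercise)

£19.00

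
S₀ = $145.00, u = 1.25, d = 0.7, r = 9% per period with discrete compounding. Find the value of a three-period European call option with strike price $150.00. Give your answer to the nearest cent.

Risk-neutral probability p = (1 + 0.09 − 0.7)/(1.25 − 0.7) = 0.3900/0.5500 = 0.7091
Terminal stock prices: S_uuu = 283.2, S_uud = 158.6, S_udd = 88.81, S_ddd = 49.73
Terminal payoffs (S − K): max(133.2, 0) = 133.2, max(8.594, 0) = 8.594, max(-61.19, 0) = 0, max(-100.3, 0) = 0
Node uu (S = 226.6): V_uu = 1/1.09·[0.7091·133.2031 + 0.2909·8.5938] = 88.9478
Node ud (S = 126.9): V_ud = 1/1.09·[0.7091·8.5938 + 0.2909·0.0000] = 5.5906
Node dd (S = 71.05): V_dd = 1/1.09·[0.7091·0.0000 + 0.2909·0.0000] = 0.0000
Node u (S = 181.2): V_u = 1/1.09·[0.7091·88.9478 + 0.2909·5.5906] = 59.3564
Node d (S = 101.5): V_d = 1/1.09·[0.7091·5.5906 + 0.2909·0.0000] = 3.6369
Node 0 (S = 145): V_0 = 1/1.09·[0.7091·59.3564 + 0.2909·3.6369] = 39.5845

$39.58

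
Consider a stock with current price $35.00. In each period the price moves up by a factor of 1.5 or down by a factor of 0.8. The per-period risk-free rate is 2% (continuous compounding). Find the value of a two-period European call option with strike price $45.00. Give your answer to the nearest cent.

Risk-neutral probability p = (e^0.02 − 0.8)/(1.5 − 0.8) = 0.2202/0.7000 = 0.3146
Terminal stock prices: S_uu = 78.75, S_ud = 42, S_dd = 22.4
Terminal payoffs (S − K): max(33.75, 0) = 33.75, max(-3, 0) = 0, max(-22.6, 0) = 0
Node u (S = 52.5): V_u = e^(−0.02)·[0.3146·33.7500 + 0.6854·0.0000] = 10.4066
Node d (S = 28): V_d = e^(−0.02)·[0.3146·0.0000 + 0.6854·0.0000] = 0.0000
Node 0 (S = 35): V_0 = e^(−0.02)·[0.3146·10.4066 + 0.6854·0.0000] = 3.2088

$3.21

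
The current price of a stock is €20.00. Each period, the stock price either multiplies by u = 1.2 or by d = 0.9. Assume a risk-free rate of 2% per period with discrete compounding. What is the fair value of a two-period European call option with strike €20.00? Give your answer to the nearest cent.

€2.09

Risk-neutral probability p = (1 + 0.02 − 0.9)/(1.2 − 0.9) = 0.1200/0.3000 = 0.4000
Terminal stock prices: S_uu = 28.8, S_ud = 21.6, S_dd = 16.2
Terminal payoffs (S − K): max(8.8, 0) = 8.8, max(1.6, 0) = 1.6, max(-3.8, 0) = 0
Node u (S = 24): V_u = 1/1.02·[0.4000·8.8000 + 0.6000·1.6000] = 4.3922
Node d (S = 18): V_d = 1/1.02·[0.4000·1.6000 + 0.6000·0.0000] = 0.6275
Node 0 (S = 20): V_0 = 1/1.02·[0.4000·4.3922 + 0.6000·0.6275] = 2.0915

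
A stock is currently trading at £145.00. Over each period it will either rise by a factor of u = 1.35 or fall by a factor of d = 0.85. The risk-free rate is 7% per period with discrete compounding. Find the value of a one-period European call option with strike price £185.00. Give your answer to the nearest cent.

£4.42

Risk-neutral probability p = (1 + 0.07 − 0.85)/(1.35 − 0.85) = 0.2200/0.5000 = 0.4400
Terminal stock prices: S_u = 195.8, S_d = 123.2
Terminal payoffs (S − K): max(10.75, 0) = 10.75, max(-61.75, 0) = 0
Node 0 (S = 145): V_0 = 1/1.07·[0.4400·10.7500 + 0.5600·0.0000] = 4.4206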